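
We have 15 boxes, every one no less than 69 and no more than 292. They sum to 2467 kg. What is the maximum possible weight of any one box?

292

Maximizing one value means minimizing the remaining 14.
The other 14 contribute at least 14 × 69 = 966, leaving at most 2467 − 966 = 1501.
But each box is capped at 292, so the maximum is 292.
Achievable: one at 292 and the other 14 totalling 2175, which fits since 14 × 69 ≤ 2175 ≤ 14 × 292.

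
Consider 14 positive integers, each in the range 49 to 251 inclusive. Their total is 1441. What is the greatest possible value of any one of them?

251

Maximizing one value means minimizing the remaining 13.
The other 13 contribute at least 13 × 49 = 637, leaving at most 1441 − 637 = 804.
But each integer is capped at 251, so the maximum is 251.
Achievable: one at 251 and the other 13 totalling 1190, which fits since 13 × 49 ≤ 1190 ≤ 13 × 251.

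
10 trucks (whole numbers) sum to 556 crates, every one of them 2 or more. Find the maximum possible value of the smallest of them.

55

The average is 556/10 < 56, so some value is ≤ 55.
Achievable: 4 of them at 55 and 6 at 56 total 556.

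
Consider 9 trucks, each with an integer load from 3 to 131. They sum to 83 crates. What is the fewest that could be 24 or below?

Each value above 24 is at least 25, contributing at least 25 − 3 = 22 above the floor 3.
The sum exceeds the floor total 27 by 56, so at most ⌊56/22⌋ = 2 exceed 24, and at least 7 are ≤ 24.
Exactly 7 works: 7 values at 3 and 2 at 25 total 71; raise one of the low values by 12 (still ≤ 24) to hit 83.

7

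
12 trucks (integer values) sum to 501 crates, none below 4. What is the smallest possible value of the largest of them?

If every one of the 12 were at most 41, the total would be at most 12 × 41 = 492 < 501.
Taking 3 copies of 41 and 9 copies of 42 gives exactly 501, so 42 is attained.

42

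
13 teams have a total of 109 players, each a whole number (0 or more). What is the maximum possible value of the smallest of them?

The average is 109/13 < 9, so some value is ≤ 8.
Achievable: 8 of them at 8 and 5 at 9 total 109.

8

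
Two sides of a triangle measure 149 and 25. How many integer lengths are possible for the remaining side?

The triangle inequality gives |149 − 25| < c < 149 + 25, i.e. 124 < c < 174.
So c can be any integer from 125 to 173: 49 values.

49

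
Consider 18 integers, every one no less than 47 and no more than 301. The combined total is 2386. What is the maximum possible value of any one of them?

To make one integer as large as possible, make the other 17 as small as possible.
The other 17 contribute at least 17 × 47 = 799, leaving at most 2386 − 799 = 1587.
But each integer is capped at 301, so the maximum is 301.
Achievable: one at 301 and the other 17 totalling 2085, which fits since 17 × 47 ≤ 2085 ≤ 17 × 301.

301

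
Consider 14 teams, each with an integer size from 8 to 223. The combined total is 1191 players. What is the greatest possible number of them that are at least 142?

With k values at 142 or above and the rest at least 8, the sum is at least 112 + 134k.
Since the sum is 1191, we need 134k ≤ 1079, i.e. k ≤ 8.
k = 8 is achieved by 8 values at 142 and 6 at 8, total 1184; add 7 to one value (staying below 142) to reach 1191.

8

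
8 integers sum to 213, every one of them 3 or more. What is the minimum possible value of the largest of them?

27

Some value must be at least ⌈213/8⌉ = 27, since 8 × 26 = 208 < 213.
Equality holds with 5 values of 27 and 3 values of 26.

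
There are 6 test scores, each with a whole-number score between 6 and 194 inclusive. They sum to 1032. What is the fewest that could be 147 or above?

4

Suppose at most 6 − j of them reach 147; then j values are ≤ 146 and the rest ≤ 194.
The total is then ≤ 146·j + 194·(6 − j) = 1164 − 48j. For this to be ≥ 1032 we need j ≤ 2, so at least 6 − 2 = 4 must reach 147.
Exactly 4 works: 4 values at 194 and 2 at 146 total 1068; lower one of the high values by 36 (still ≥ 147) to hit 1032.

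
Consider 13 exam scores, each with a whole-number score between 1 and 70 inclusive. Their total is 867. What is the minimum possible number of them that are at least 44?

12

Each value short of 44 is at most 43, costing at least 70 − 43 = 27 against the maximum total of 910.
We can afford to lose at most 910 − 867 = 43, so at most ⌊43/27⌋ = 1 fall short, and at least 12 are ≥ 44.
Exactly 12 works: 12 values at 70 and 1 at 43 total 883; lower one of the high values by 16 (still ≥ 44) to hit 867.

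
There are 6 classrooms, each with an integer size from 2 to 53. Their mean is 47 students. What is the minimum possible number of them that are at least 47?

1

The total is 6 × 47 = 282.
If only k of them are at least 47, the other 6 − k are at most 46, so the total is at most k·53 + (6 − k)·46.
This must reach 282, so k·53 + (6 − k)·46 ≥ 282, giving k ≥ 1.
Exactly 1 works: 1 value at 53 and 5 at 46 total 283; lower one of the high values by 1 (still ≥ 47) to hit 282.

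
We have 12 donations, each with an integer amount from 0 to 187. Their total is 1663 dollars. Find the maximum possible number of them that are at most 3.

3

Suppose k of them are at most 3. Those contribute at most 3 each and the rest at most 187 each.
So the total is at most 3k + 187(12 − k) = 2244 − 184k. This must still be ≥ 1663, so k ≤ 3.
k = 3 is achieved by 3 values at 3 and 9 at 187, total 1692; lower one of the 187's by 29 (still > 3) to reach 1663.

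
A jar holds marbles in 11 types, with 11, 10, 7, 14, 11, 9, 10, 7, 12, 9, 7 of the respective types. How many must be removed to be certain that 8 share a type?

78

In the worst case you take as many as possible of each type without reaching 8: 7 + 7 + 7 + 7 + 7 + 7 + 7 + 7 + 7 + 7 + 7 = 77.
The next one must give 8 of some type, so 77 + 1 = 78.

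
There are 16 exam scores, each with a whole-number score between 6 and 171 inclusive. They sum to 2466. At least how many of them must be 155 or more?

Suppose at most 16 − j of them reach 155; then j values are ≤ 154 and the rest ≤ 171.
The total is then ≤ 154·j + 171·(16 − j) = 2736 − 17j. For this to be ≥ 2466 we need j ≤ 15, so at least 16 − 15 = 1 must reach 155.
Exactly 1 works: 1 value at 171 and 15 at 154 total 2481; lower one of the high values by 15 (still ≥ 155) to hit 2466.

1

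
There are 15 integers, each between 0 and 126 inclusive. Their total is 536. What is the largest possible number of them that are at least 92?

With k values at 92 or above and the rest at least 0, the sum is at least 0 + 92k.
Since the sum is 536, we need 92k ≤ 536, i.e. k ≤ 5.
k = 5 is achieved by 5 values at 92 and 10 at 0, total 460; add 76 to one value (staying below 92) to reach 536.

5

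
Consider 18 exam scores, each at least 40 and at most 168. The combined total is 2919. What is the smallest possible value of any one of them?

63

Minimizing one value means maximizing the remaining 17.
The other 17 contribute at most 17 × 168 = 2856, leaving at least 2919 − 2856 = 63.
Since 63 ≥ 40, this is achievable: one at 63 and 17 at 168.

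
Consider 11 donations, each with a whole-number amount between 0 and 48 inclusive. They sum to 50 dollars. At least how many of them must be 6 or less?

If only k of them are at most 6, the other 11 − k are at least 7, so the total is at least (11 − k)·7 + k·0.
This is ≤ 50, so (11 − k)·7 + 0k ≤ 50, which gives k ≥ 4.
Exactly 4 works: 4 values at 0 and 7 at 7 total 49; raise one of the low values by 1 (still ≤ 6) to hit 50.

4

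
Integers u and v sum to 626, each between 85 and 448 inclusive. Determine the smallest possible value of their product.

79744

uv = u(626 − u) is concave in u, so over [178, 448] it is minimized at an endpoint.
The extreme feasible split is u = 178, v = 448, giving uv = 79744.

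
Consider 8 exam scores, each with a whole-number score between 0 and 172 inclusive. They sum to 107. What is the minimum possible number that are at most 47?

If only k of them are at most 47, the other 8 − k are at least 48, so the total is at least (8 − k)·48 + k·0.
This is ≤ 107, so (8 − k)·48 + 0k ≤ 107, which gives k ≥ 6.
Exactly 6 works: 6 values at 0 and 2 at 48 total 96; raise one of the low values by 11 (still ≤ 47) to hit 107.

6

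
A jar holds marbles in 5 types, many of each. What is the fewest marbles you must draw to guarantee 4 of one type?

You could draw 3 of every type without reaching 4 of any — 15 in all.
One more forces 4 of some type, so 15 + 1 = 16.

16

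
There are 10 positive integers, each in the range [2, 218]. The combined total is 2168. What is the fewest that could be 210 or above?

Each value short of 210 is at most 209, costing at least 218 − 209 = 9 against the maximum total of 2180.
We can afford to lose at most 2180 − 2168 = 12, so at most ⌊12/9⌋ = 1 fall short, and at least 9 are ≥ 210.
Exactly 9 works: 9 values at 218 and 1 at 209 total 2171; lower one of the high values by 3 (still ≥ 210) to hit 2168.

9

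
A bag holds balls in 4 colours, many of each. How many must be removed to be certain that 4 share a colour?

13

You could draw 3 of every colour without reaching 4 of any — 12 in all.
One more forces 4 of some colour, so 12 + 1 = 13.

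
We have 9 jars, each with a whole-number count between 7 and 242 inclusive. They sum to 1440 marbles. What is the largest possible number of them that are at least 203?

7

Suppose k of them are at least 203. Those contribute at least 203 each and the other 9 − k at least 7 each.
So the total is at least 203k + 7(9 − k) = 63 + 196k. This must be ≤ 1440, giving k ≤ 7.
k = 7 is achieved by 7 values at 203 and 2 at 7, total 1435; add 5 to one value (staying below 203) to reach 1440.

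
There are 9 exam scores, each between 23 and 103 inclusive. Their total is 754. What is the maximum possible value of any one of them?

103

To make one score as large as possible, make the other 8 as small as possible.
The other 8 contribute at least 8 × 23 = 184, leaving at most 754 − 184 = 570.
But each score is capped at 103, so the maximum is 103.
Achievable: one at 103 and the other 8 totalling 651, which fits since 8 × 23 ≤ 651 ≤ 8 × 103.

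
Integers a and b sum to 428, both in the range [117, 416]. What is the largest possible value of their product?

With a + b fixed, ab peaks when the two are closest together.
Taking a = 214 and b = 214 (both in [117, 416]) gives ab = 45796.

45796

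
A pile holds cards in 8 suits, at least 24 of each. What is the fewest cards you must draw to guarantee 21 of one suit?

161

In the worst case you draw 20 of each of the 8 suits: 8 × 20 = 160.
One more forces 21 of some suit, so 160 + 1 = 161.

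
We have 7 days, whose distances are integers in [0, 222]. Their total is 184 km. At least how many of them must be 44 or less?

If only k of them are at most 44, the other 7 − k are at least 45, so the total is at least (7 − k)·45 + k·0.
This is ≤ 184, so (7 − k)·45 + 0k ≤ 184, which gives k ≥ 3.
Exactly 3 works: 3 values at 0 and 4 at 45 total 180; raise one of the low values by 4 (still ≤ 44) to hit 184.

3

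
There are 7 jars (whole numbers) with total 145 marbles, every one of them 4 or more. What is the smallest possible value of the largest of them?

21

Some value must be at least ⌈145/7⌉ = 21, since 7 × 20 = 140 < 145.
Equality holds with 5 values of 21 and 2 values of 20.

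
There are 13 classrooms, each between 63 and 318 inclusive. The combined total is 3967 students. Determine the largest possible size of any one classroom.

318

Maximizing one value means minimizing the remaining 12.
The other 12 contribute at least 12 × 63 = 756, leaving at most 3967 − 756 = 3211.
But each classroom is capped at 318, so the maximum is 318.
Achievable: one at 318 and the other 12 totalling 3649, which fits since 12 × 63 ≤ 3649 ≤ 12 × 318.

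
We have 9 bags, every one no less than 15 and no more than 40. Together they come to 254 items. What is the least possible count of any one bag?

Minimizing one value means maximizing the remaining 8.
The other 8 can take up 8 × 40 = 320 ≥ 254 − 15, so one bag can sit at its floor of 15.
Achievable: one at 15 and the other 8 totalling 239, which fits since 8 × 15 ≤ 239 ≤ 8 × 40.

15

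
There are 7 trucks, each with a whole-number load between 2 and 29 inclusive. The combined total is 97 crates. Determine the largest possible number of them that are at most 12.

6

Suppose k of them are at most 12. Those contribute at most 12 each and the rest at most 29 each.
So the total is at most 12k + 29(7 − k) = 203 − 17k. This must still be ≥ 97, so k ≤ 6.
k = 6 is achieved by 6 values at 12 and 1 at 29, total 101; lower one of the 29's by 4 (still > 12) to reach 97.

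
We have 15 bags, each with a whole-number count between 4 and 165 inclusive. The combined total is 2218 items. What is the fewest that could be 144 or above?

If only k of them are at least 144, the other 15 − k are at most 143, so the total is at most k·165 + (15 − k)·143.
This must reach 2218, so k·165 + (15 − k)·143 ≥ 2218, giving k ≥ 4.
Exactly 4 works: 4 values at 165 and 11 at 143 total 2233; lower one of the high values by 15 (still ≥ 144) to hit 2218.

4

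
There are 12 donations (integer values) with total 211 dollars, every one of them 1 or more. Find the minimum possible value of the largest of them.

Some value must be at least ⌈211/12⌉ = 18, since 12 × 17 = 204 < 211.
Equality holds with 7 values of 18 and 5 values of 17.

18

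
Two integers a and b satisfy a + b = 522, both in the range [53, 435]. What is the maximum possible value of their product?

68121

ab = a(522 − a) is maximized when a is as near 522/2 as the bounds allow.
Taking a = 261 and b = 261 (both in [53, 435]) gives ab = 68121.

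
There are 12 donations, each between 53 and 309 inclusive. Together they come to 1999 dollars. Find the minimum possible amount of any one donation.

Minimizing one value means maximizing the remaining 11.
The other 11 can take up 11 × 309 = 3399 ≥ 1999 − 53, so one donation can sit at its floor of 53.
Achievable: one at 53 and the other 11 totalling 1946, which fits since 11 × 53 ≤ 1946 ≤ 11 × 309.

53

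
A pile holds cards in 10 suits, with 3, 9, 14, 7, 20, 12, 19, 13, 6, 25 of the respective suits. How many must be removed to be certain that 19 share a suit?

119

In the worst case you take as many as possible of each suit without reaching 19: 3 + 9 + 14 + 7 + 18 + 12 + 18 + 13 + 6 + 18 = 118.
The next one must give 19 of some suit, so 118 + 1 = 119.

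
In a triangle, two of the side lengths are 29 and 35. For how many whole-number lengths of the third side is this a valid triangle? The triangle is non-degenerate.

The triangle inequality gives |29 − 35| < c < 29 + 35, i.e. 6 < c < 64.
So c can be any integer from 7 to 63: 57 values.

57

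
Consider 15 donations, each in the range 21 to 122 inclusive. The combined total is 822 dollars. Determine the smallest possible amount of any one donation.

21

To make one donation as small as possible, make the other 14 as large as possible.
The other 14 can take up 14 × 122 = 1708 ≥ 822 − 21, so one donation can sit at its floor of 21.
Achievable: one at 21 and the other 14 totalling 801, which fits since 14 × 21 ≤ 801 ≤ 14 × 122.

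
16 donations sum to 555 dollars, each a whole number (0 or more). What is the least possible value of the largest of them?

If every one of the 16 were at most 34, the total would be at most 16 × 34 = 544 < 555.
Equality holds with 11 values of 35 and 5 values of 34.

35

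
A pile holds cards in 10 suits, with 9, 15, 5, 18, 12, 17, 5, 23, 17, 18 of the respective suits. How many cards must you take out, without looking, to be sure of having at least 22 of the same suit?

In the worst case you take as many as possible of each suit without reaching 22: 9 + 15 + 5 + 18 + 12 + 17 + 5 + 21 + 17 + 18 = 137.
The next one must give 22 of some suit, so 137 + 1 = 138.

138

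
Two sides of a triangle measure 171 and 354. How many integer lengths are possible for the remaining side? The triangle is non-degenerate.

The triangle inequality gives |171 − 354| < c < 171 + 354, i.e. 183 < c < 525.
So c can be any integer from 184 to 524: 341 values.

341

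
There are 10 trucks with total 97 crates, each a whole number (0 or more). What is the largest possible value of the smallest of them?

9

The 10 values sum to 97, so their minimum is at most ⌊97/10⌋ = 9.
Equality holds with 3 values of 9 and 7 values of 10.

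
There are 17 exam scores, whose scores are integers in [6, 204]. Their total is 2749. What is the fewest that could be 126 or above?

8

If only k of them are at least 126, the other 17 − k are at most 125, so the total is at most k·204 + (17 − k)·125.
This must reach 2749, so k·204 + (17 − k)·125 ≥ 2749, giving k ≥ 8.
Exactly 8 works: 8 values at 204 and 9 at 125 total 2757; lower one of the high values by 8 (still ≥ 126) to hit 2749.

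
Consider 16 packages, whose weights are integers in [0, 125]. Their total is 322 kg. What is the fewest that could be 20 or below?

1

Each value above 20 is at least 21, contributing at least 21 − 0 = 21 above the floor 0.
The sum exceeds the floor total 0 by 322, so at most ⌊322/21⌋ = 15 exceed 20, and at least 1 are ≤ 20.
Exactly 1 works: 1 value at 0 and 15 at 21 total 315; raise one of the low values by 7 (still ≤ 20) to hit 322.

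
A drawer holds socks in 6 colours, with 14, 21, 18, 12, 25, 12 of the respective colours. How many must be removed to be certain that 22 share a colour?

99

In the worst case you take as many as possible of each colour without reaching 22: 14 + 21 + 18 + 12 + 21 + 12 = 98.
The next one must give 22 of some colour, so 98 + 1 = 99.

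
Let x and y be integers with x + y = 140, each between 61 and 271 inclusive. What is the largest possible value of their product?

For a fixed sum, the product xy is largest when x and y are as close as possible.
Taking x = 70 and y = 70 (both in [61, 271]) gives xy = 4900.

4900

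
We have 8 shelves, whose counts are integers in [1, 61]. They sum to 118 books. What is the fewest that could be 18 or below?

2

If only k of them are at most 18, the other 8 − k are at least 19, so the total is at least (8 − k)·19 + k·1.
This is ≤ 118, so (8 − k)·19 + 1k ≤ 118, which gives k ≥ 2.
Exactly 2 works: 2 values at 1 and 6 at 19 total 116; raise one of the low values by 2 (still ≤ 18) to hit 118.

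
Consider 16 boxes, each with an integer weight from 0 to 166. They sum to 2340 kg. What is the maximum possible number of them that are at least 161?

14

If k of the values are ≥ 161, the total is ≥ 161k + 0(16 − k).
Setting 161k + 0(16 − k) ≤ 2340 gives 161k ≤ 2340, so k ≤ 14.
k = 14 is achieved by 14 values at 161 and 2 at 0, total 2254; add 86 to one value (staying below 161) to reach 2340.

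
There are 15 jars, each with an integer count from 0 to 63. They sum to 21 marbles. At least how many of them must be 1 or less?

Let j be the number exceeding 1. Then the total is ≥ 2·j + 0·(15 − j) = 0 + 2j.
So 2j ≤ 21 and j ≤ 10; hence at least 15 − 10 = 5 are ≤ 1.
Exactly 5 works: 5 values at 0 and 10 at 2 total 20; raise one of the low values by 1 (still ≤ 1) to hit 21.

5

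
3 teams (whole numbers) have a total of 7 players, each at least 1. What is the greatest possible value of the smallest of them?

2

The 3 values sum to 7, so their minimum is at most ⌊7/3⌋ = 2.
Achievable: 2 of them at 2 and 1 at 3 total 7.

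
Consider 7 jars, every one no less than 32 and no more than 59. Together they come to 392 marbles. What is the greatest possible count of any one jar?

To make one jar as large as possible, make the other 6 as small as possible.
The other 6 contribute at least 6 × 32 = 192, leaving at most 392 − 192 = 200.
But each jar is capped at 59, so the maximum is 59.
Achievable: one at 59 and the other 6 totalling 333, which fits since 6 × 32 ≤ 333 ≤ 6 × 59.

59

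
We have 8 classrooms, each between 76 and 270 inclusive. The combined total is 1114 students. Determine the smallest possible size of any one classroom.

76

Minimizing one value means maximizing the remaining 7.
The other 7 can take up 7 × 270 = 1890 ≥ 1114 − 76, so one classroom can sit at its floor of 76.
Achievable: one at 76 and the other 7 totalling 1038, which fits since 7 × 76 ≤ 1038 ≤ 7 × 270.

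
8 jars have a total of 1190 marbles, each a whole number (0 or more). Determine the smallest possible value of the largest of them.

149

If every one of the 8 were at most 148, the total would be at most 8 × 148 = 1184 < 1190.
Taking 2 copies of 148 and 6 copies of 149 gives exactly 1190, so 149 is attained.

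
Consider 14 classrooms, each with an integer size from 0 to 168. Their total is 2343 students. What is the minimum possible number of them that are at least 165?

12

Suppose at most 14 − j of them reach 165; then j values are ≤ 164 and the rest ≤ 168.
The total is then ≤ 164·j + 168·(14 − j) = 2352 − 4j. For this to be ≥ 2343 we need j ≤ 2, so at least 14 − 2 = 12 must reach 165.
Exactly 12 works: 12 values at 168 and 2 at 164 total 2344; lower one of the high values by 1 (still ≥ 165) to hit 2343.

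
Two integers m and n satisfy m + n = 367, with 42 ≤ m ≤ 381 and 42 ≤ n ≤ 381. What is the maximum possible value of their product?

For a fixed sum, the product mn is largest when m and n are as close as possible.
Taking m = 183 and n = 184 (both in [42, 381]) gives mn = 33672.

33672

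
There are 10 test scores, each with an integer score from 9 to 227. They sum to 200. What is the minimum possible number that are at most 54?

8

Each value above 54 is at least 55, contributing at least 55 − 9 = 46 above the floor 9.
The sum exceeds the floor total 90 by 110, so at most ⌊110/46⌋ = 2 exceed 54, and at least 8 are ≤ 54.
Exactly 8 works: 8 values at 9 and 2 at 55 total 182; raise one of the low values by 18 (still ≤ 54) to hit 200.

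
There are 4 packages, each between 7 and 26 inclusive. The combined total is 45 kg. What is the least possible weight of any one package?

Minimizing one value means maximizing the remaining 3.
The other 3 can take up 3 × 26 = 78 ≥ 45 − 7, so one package can sit at its floor of 7.
Achievable: one at 7 and the other 3 totalling 38, which fits since 3 × 7 ≤ 38 ≤ 3 × 26.

7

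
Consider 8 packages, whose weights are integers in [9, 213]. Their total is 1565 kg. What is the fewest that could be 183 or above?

4

Each value short of 183 is at most 182, costing at least 213 − 182 = 31 against the maximum total of 1704.
We can afford to lose at most 1704 − 1565 = 139, so at most ⌊139/31⌋ = 4 fall short, and at least 4 are ≥ 183.
Exactly 4 works: 4 values at 213 and 4 at 182 total 1580; lower one of the high values by 15 (still ≥ 183) to hit 1565.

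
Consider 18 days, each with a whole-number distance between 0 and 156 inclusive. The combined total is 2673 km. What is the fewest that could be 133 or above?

13

Suppose at most 18 − j of them reach 133; then j values are ≤ 132 and the rest ≤ 156.
The total is then ≤ 132·j + 156·(18 − j) = 2808 − 24j. For this to be ≥ 2673 we need j ≤ 5, so at least 18 − 5 = 13 must reach 133.
Exactly 13 works: 13 values at 156 and 5 at 132 total 2688; lower one of the high values by 15 (still ≥ 133) to hit 2673.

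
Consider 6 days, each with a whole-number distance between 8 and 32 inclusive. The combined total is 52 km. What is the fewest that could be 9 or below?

Let j be the number exceeding 9. Then the total is ≥ 10·j + 8·(6 − j) = 48 + 2j.
So 2j ≤ 4 and j ≤ 2; hence at least 6 − 2 = 4 are ≤ 9.
Exactly 4 works: 4 values at 8 and 2 at 10 total 52.

4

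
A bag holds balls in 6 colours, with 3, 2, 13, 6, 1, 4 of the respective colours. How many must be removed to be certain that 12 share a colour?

28

In the worst case you take as many as possible of each colour without reaching 12: 3 + 2 + 11 + 6 + 1 + 4 = 27.
The next one must give 12 of some colour, so 27 + 1 = 28.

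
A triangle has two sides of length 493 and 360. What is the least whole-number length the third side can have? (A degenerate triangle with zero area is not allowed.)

134

The third side must exceed |493 − 360| = 133.
The smallest integer above 133 is 134.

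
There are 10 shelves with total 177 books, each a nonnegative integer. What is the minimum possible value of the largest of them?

18

Some value must be at least ⌈177/10⌉ = 18, since 10 × 17 = 170 < 177.
Taking 3 copies of 17 and 7 copies of 18 gives exactly 177, so 18 is attained.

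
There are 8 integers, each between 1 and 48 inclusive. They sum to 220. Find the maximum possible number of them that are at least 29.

7

Suppose k of them are at least 29. Those contribute at least 29 each and the other 8 − k at least 1 each.
So the total is at least 29k + 1(8 − k) = 8 + 28k. This must be ≤ 220, giving k ≤ 7.
k = 7 is achieved by 7 values at 29 and 1 at 1, total 204; add 16 to one value (staying below 29) to reach 220.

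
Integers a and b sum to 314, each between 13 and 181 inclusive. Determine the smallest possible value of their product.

24073

For a fixed sum, ab is smallest when a and b are as far apart as possible.
The extreme feasible split is a = 133, b = 181, giving ab = 24073.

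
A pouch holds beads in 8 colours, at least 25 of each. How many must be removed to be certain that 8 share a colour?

57

You could draw 7 of every colour without reaching 8 of any — 56 in all.
One more forces 8 of some colour, so 56 + 1 = 57.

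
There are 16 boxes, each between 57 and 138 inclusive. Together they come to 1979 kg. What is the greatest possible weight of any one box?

Maximizing one value means minimizing the remaining 15.
The other 15 contribute at least 15 × 57 = 855, leaving at most 1979 − 855 = 1124.
But each box is capped at 138, so the maximum is 138.
Achievable: one at 138 and the other 15 totalling 1841, which fits since 15 × 57 ≤ 1841 ≤ 15 × 138.

138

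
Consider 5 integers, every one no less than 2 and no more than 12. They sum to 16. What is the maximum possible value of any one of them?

8

Maximizing one value means minimizing the remaining 4.
The other 4 contribute at least 4 × 2 = 8, leaving at most 16 − 8 = 8.
Since 8 ≤ 12, this is achievable: one at 8 and 4 at 2.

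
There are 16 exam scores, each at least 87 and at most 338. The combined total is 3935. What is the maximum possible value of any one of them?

Maximizing one value means minimizing the remaining 15.
The other 15 contribute at least 15 × 87 = 1305, leaving at most 3935 − 1305 = 2630.
But each score is capped at 338, so the maximum is 338.
Achievable: one at 338 and the other 15 totalling 3597, which fits since 15 × 87 ≤ 3597 ≤ 15 × 338.

338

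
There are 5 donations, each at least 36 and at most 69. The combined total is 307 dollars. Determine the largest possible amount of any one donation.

To make one donation as large as possible, make the other 4 as small as possible.
The other 4 contribute at least 4 × 36 = 144, leaving at most 307 − 144 = 163.
But each donation is capped at 69, so the maximum is 69.
Achievable: one at 69 and the other 4 totalling 238, which fits since 4 × 36 ≤ 238 ≤ 4 × 69.

69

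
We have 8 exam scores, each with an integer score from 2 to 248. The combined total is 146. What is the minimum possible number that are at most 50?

6

Let j be the number exceeding 50. Then the total is ≥ 51·j + 2·(8 − j) = 16 + 49j.
So 49j ≤ 130 and j ≤ 2; hence at least 8 − 2 = 6 are ≤ 50.
Exactly 6 works: 6 values at 2 and 2 at 51 total 114; raise one of the low values by 32 (still ≤ 50) to hit 146.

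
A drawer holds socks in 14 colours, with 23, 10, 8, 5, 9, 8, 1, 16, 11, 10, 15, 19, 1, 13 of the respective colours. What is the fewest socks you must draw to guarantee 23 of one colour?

In the worst case you take as many as possible of each colour without reaching 23: 22 + 10 + 8 + 5 + 9 + 8 + 1 + 16 + 11 + 10 + 15 + 19 + 1 + 13 = 148.
The next one must give 23 of some colour, so 148 + 1 = 149.

149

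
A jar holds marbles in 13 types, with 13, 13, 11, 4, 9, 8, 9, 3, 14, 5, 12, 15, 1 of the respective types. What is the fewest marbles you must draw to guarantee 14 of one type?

115

In the worst case you take as many as possible of each type without reaching 14: 13 + 13 + 11 + 4 + 9 + 8 + 9 + 3 + 13 + 5 + 12 + 13 + 1 = 114.
The next one must give 14 of some type, so 114 + 1 = 115.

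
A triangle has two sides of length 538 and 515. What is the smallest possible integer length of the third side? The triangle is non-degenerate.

The third side must exceed |538 − 515| = 23.
The smallest integer above 23 is 24.

24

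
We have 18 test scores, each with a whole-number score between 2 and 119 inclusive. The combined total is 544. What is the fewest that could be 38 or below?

Let j be the number exceeding 38. Then the total is ≥ 39·j + 2·(18 − j) = 36 + 37j.
So 37j ≤ 508 and j ≤ 13; hence at least 18 − 13 = 5 are ≤ 38.
Exactly 5 works: 5 values at 2 and 13 at 39 total 517; raise one of the low values by 27 (still ≤ 38) to hit 544.

5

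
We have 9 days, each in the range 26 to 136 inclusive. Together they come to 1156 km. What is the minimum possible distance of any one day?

68

Minimizing one value means maximizing the remaining 8.
The other 8 contribute at most 8 × 136 = 1088, leaving at least 1156 − 1088 = 68.
Since 68 ≥ 26, this is achievable: one at 68 and 8 at 136.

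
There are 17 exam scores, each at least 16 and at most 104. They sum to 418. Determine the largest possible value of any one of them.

104

To make one score as large as possible, make the other 16 as small as possible.
The other 16 contribute at least 16 × 16 = 256, leaving at most 418 − 256 = 162.
But each score is capped at 104, so the maximum is 104.
Achievable: one at 104 and the other 16 totalling 314, which fits since 16 × 16 ≤ 314 ≤ 16 × 104.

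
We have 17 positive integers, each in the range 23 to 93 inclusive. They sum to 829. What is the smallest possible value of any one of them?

To make one integer as small as possible, make the other 16 as large as possible.
The other 16 can take up 16 × 93 = 1488 ≥ 829 − 23, so one integer can sit at its floor of 23.
Achievable: one at 23 and the other 16 totalling 806, which fits since 16 × 23 ≤ 806 ≤ 16 × 93.

23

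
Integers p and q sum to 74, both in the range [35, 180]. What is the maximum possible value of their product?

With p + q fixed, pq peaks when the two are closest together.
Taking p = 37 and q = 37 (both in [35, 180]) gives pq = 1369.

1369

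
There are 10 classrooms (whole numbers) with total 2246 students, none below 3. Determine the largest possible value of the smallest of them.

The average is 2246/10 < 225, so some value is ≤ 224.
Taking 4 copies of 224 and 6 copies of 225 gives exactly 2246, so 224 is attained.

224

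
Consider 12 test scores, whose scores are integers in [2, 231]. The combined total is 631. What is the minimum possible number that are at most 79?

5

If only k of them are at most 79, the other 12 − k are at least 80, so the total is at least (12 − k)·80 + k·2.
This is ≤ 631, so (12 − k)·80 + 2k ≤ 631, which gives k ≥ 5.
Exactly 5 works: 5 values at 2 and 7 at 80 total 570; raise one of the low values by 61 (still ≤ 79) to hit 631.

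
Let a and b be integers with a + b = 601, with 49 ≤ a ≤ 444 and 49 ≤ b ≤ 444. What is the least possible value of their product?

For a fixed sum, ab is smallest when a and b are as far apart as possible.
The extreme feasible split is a = 157, b = 444, giving ab = 69708.

69708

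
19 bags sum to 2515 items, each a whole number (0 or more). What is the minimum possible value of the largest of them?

If every one of the 19 were at most 132, the total would be at most 19 × 132 = 2508 < 2515.
Equality holds with 7 values of 133 and 12 values of 132.

133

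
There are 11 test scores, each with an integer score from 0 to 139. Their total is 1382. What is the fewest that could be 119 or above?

4

Suppose at most 11 − j of them reach 119; then j values are ≤ 118 and the rest ≤ 139.
The total is then ≤ 118·j + 139·(11 − j) = 1529 − 21j. For this to be ≥ 1382 we need j ≤ 7, so at least 11 − 7 = 4 must reach 119.
Exactly 4 works: 4 values at 139 and 7 at 118 total 1382.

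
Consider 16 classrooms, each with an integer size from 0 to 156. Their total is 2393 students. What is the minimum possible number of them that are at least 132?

Suppose at most 16 − j of them reach 132; then j values are ≤ 131 and the rest ≤ 156.
The total is then ≤ 131·j + 156·(16 − j) = 2496 − 25j. For this to be ≥ 2393 we need j ≤ 4, so at least 16 − 4 = 12 must reach 132.
Exactly 12 works: 12 values at 156 and 4 at 131 total 2396; lower one of the high values by 3 (still ≥ 132) to hit 2393.

12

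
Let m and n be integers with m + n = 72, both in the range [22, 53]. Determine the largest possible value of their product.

mn = m(72 − m) is maximized when m is as near 72/2 as the bounds allow.
Taking m = 36 and n = 36 (both in [22, 53]) gives mn = 1296.

1296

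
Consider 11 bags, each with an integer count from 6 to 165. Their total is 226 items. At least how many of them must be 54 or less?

8

If only k of them are at most 54, the other 11 − k are at least 55, so the total is at least (11 − k)·55 + k·6.
This is ≤ 226, so (11 − k)·55 + 6k ≤ 226, which gives k ≥ 8.
Exactly 8 works: 8 values at 6 and 3 at 55 total 213; raise one of the low values by 13 (still ≤ 54) to hit 226.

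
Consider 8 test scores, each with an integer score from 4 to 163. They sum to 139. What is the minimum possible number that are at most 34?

Each value above 34 is at least 35, contributing at least 35 − 4 = 31 above the floor 4.
The sum exceeds the floor total 32 by 107, so at most ⌊107/31⌋ = 3 exceed 34, and at least 5 are ≤ 34.
Exactly 5 works: 5 values at 4 and 3 at 35 total 125; raise one of the low values by 14 (still ≤ 34) to hit 139.

5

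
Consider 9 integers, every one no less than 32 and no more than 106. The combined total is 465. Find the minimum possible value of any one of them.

32

Minimizing one value means maximizing the remaining 8.
The other 8 can take up 8 × 106 = 848 ≥ 465 − 32, so one integer can sit at its floor of 32.
Achievable: one at 32 and the other 8 totalling 433, which fits since 8 × 32 ≤ 433 ≤ 8 × 106.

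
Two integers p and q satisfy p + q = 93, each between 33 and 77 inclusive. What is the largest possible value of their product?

pq = p(93 − p) is maximized when p is as near 93/2 as the bounds allow.
Taking p = 46 and q = 47 (both in [33, 77]) gives pq = 2162.

2162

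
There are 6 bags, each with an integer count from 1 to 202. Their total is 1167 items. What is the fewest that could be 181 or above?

Each value short of 181 is at most 180, costing at least 202 − 180 = 22 against the maximum total of 1212.
We can afford to lose at most 1212 − 1167 = 45, so at most ⌊45/22⌋ = 2 fall short, and at least 4 are ≥ 181.
Exactly 4 works: 4 values at 202 and 2 at 180 total 1168; lower one of the high values by 1 (still ≥ 181) to hit 1167.

4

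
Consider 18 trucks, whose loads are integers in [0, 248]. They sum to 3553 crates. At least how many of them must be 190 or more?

3

Suppose at most 18 − j of them reach 190; then j values are ≤ 189 and the rest ≤ 248.
The total is then ≤ 189·j + 248·(18 − j) = 4464 − 59j. For this to be ≥ 3553 we need j ≤ 15, so at least 18 − 15 = 3 must reach 190.
Exactly 3 works: 3 values at 248 and 15 at 189 total 3579; lower one of the high values by 26 (still ≥ 190) to hit 3553.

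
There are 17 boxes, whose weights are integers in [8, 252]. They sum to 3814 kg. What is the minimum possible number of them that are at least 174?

12

If only k of them are at least 174, the other 17 − k are at most 173, so the total is at most k·252 + (17 − k)·173.
This must reach 3814, so k·252 + (17 − k)·173 ≥ 3814, giving k ≥ 12.
Exactly 12 works: 12 values at 252 and 5 at 173 total 3889; lower one of the high values by 75 (still ≥ 174) to hit 3814.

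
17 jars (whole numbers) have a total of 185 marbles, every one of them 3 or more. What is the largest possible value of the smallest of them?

10

The average is 185/17 < 11, so some value is ≤ 10.
Achievable: 2 of them at 10 and 15 at 11 total 185.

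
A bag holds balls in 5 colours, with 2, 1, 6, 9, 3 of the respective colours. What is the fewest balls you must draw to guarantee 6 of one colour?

In the worst case you take as many as possible of each colour without reaching 6: 2 + 1 + 5 + 5 + 3 = 16.
The next one must give 6 of some colour, so 16 + 1 = 17.

17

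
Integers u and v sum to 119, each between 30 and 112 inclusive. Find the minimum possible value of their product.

2670

For a fixed sum, uv is smallest when u and v are as far apart as possible.
At the endpoint u = 30, v = 119 − 30 = 89, so uv = 30 × 89 = 2670.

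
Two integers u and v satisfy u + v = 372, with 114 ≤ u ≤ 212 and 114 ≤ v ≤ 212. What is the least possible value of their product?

33920

uv = u(372 − u) is concave in u, so over [160, 212] it is minimized at an endpoint.
At the endpoint u = 160, v = 372 − 160 = 212, so uv = 160 × 212 = 33920.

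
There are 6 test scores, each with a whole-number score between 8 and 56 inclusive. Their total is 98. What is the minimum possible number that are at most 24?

Let j be the number exceeding 24. Then the total is ≥ 25·j + 8·(6 − j) = 48 + 17j.
So 17j ≤ 50 and j ≤ 2; hence at least 6 − 2 = 4 are ≤ 24.
Exactly 4 works: 4 values at 8 and 2 at 25 total 82; raise one of the low values by 16 (still ≤ 24) to hit 98.

4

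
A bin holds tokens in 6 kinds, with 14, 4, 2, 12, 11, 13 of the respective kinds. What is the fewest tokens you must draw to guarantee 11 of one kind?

In the worst case you take as many as possible of each kind without reaching 11: 10 + 4 + 2 + 10 + 10 + 10 = 46.
The next one must give 11 of some kind, so 46 + 1 = 47.

47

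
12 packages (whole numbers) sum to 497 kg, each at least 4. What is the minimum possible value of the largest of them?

Some value must be at least ⌈497/12⌉ = 42, since 12 × 41 = 492 < 497.
Equality holds with 5 values of 42 and 7 values of 41.

42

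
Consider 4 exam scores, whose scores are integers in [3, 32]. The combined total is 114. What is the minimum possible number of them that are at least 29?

If only k of them are at least 29, the other 4 − k are at most 28, so the total is at most k·32 + (4 − k)·28.
This must reach 114, so k·32 + (4 − k)·28 ≥ 114, giving k ≥ 1.
Exactly 1 works: 1 value at 32 and 3 at 28 total 116; lower one of the high values by 2 (still ≥ 29) to hit 114.

1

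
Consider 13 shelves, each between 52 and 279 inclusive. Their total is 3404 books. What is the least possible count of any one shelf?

56

To make one shelf as small as possible, make the other 12 as large as possible.
The other 12 contribute at most 12 × 279 = 3348, leaving at least 3404 − 3348 = 56.
Since 56 ≥ 52, this is achievable: one at 56 and 12 at 279.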